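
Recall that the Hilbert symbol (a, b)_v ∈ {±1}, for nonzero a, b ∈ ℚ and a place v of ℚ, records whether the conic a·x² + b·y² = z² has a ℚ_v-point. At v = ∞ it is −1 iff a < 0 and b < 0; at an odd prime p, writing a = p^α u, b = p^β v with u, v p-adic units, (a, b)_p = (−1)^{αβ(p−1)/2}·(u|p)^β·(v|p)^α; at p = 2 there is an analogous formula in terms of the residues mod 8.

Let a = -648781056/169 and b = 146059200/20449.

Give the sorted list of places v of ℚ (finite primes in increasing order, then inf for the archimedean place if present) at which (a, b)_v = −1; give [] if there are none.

(a, b) ≡ (-281589, 23) mod (ℚ^×)²; places V = {2, 3, 5, 7, 11, 13, 23, 53, ∞}.
(a,b)_5: α=0, u≡1; β=2, v≡2 (mod 5); (1|5)=+1, (2|5)=-1; sign (−1)^0·+1^2·-1^0 = +1.
(a,b)_13: α=-2, u≡12; β=-2, v≡10 (mod 13); (12|13)=+1, (10|13)=+1; sign (−1)^0·+1^-2·+1^-2 = +1.
(a,b)_7: α=1, u≡2; β=2, v≡2 (mod 7); (2|7)=+1, (2|7)=+1; sign (−1)^0·+1^2·+1^1 = +1.
(a,b)_23: α=1, u≡8; β=1, v≡4 (mod 23); (8|23)=+1, (4|23)=+1; sign (−1)^1·+1^1·+1^1 = -1.
(a,b)_∞: sgn(-281589)=−, sgn(23)=+, so +1.
(a,b)_11: α=1, u≡3; β=-2, v≡3 (mod 11); (3|11)=+1, (3|11)=+1; sign (−1)^0·+1^-2·+1^1 = +1.
(a,b)_3: α=3, u≡1; β=4, v≡2 (mod 3); (1|3)=+1, (2|3)=-1; sign (−1)^0·+1^4·-1^3 = -1.
(a,b)_2: α=8, β=6; u≡3, v≡7 (mod 8); ε(u)ε(v)=1·1, αω(v)=8·0, βω(u)=6·1; sum ≡ 1  ⇒  -1.
(a,b)_53: α=1, u≡47; β=0, v≡12 (mod 53); (47|53)=+1, (12|53)=-1; sign (−1)^0·+1^0·-1^1 = -1.
(-281589, 23 / ℚ) ramifies at {2, 3, 23, 53}: a division algebra.

[2, 3, 23, 53]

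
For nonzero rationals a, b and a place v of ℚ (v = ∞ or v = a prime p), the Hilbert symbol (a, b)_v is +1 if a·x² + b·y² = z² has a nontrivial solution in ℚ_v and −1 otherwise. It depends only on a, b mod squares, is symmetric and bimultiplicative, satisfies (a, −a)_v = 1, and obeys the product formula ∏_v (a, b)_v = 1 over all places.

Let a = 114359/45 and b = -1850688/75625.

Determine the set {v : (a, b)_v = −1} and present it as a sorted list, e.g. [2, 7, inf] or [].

[2, 5]

(a, b) ≡ (595, -357) mod (ℚ^×)²; places V = {2, 3, 5, 7, 11, 17, 31, ∞}.
(a,b)_17: α=1, u≡15; β=1, v≡8 (mod 17); (15|17)=+1, (8|17)=+1; sign (−1)^0·+1^1·+1^1 = +1.
(a,b)_2: α=0, β=6; u≡3, v≡3 (mod 8); ε(u)ε(v)=1·1, αω(v)=0·1, βω(u)=6·1; sum ≡ 1  ⇒  -1.
(a,b)_3: α=-2, u≡1; β=5, v≡1 (mod 3); (1|3)=+1, (1|3)=+1; sign (−1)^0·+1^5·+1^-2 = +1.
(a,b)_∞: sgn(595)=+, sgn(-357)=−, so +1.
(a,b)_31: α=2, u≡24; β=0, v≡24 (mod 31); (24|31)=-1, (24|31)=-1; sign (−1)^0·-1^0·-1^2 = +1.
(a,b)_5: α=-1, u≡1; β=-4, v≡2 (mod 5); (1|5)=+1, (2|5)=-1; sign (−1)^0·+1^-4·-1^-1 = -1.
(a,b)_7: α=1, u≡2; β=1, v≡5 (mod 7); (2|7)=+1, (5|7)=-1; sign (−1)^1·+1^1·-1^1 = +1.
(a,b)_11: α=0, u≡3; β=-2, v≡2 (mod 11); (3|11)=+1, (2|11)=-1; sign (−1)^0·+1^-2·-1^0 = +1.
|Ram(595, -357)| = 2, even; anisotropic at {2, 5}.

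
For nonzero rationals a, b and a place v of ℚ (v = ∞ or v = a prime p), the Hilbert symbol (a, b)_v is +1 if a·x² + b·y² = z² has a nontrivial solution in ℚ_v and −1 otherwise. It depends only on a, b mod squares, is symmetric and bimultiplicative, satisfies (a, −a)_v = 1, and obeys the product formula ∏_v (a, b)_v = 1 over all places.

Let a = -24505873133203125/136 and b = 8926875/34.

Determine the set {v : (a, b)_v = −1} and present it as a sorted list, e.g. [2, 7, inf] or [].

[2, 3, 17, 23]

(a, b) ≡ (-2346, 102) mod (ℚ^×)²; places V = {2, 3, 5, 17, 19, 23, ∞}.
(a,b)_17: α=-1, u≡1; β=-1, v≡11 (mod 17); (1|17)=+1, (11|17)=-1; sign (−1)^0·+1^-1·-1^-1 = -1.
(a,b)_5: α=8, u≡4; β=4, v≡2 (mod 5); (4|5)=+1, (2|5)=-1; sign (−1)^0·+1^4·-1^8 = +1.
(a,b)_19: α=2, u≡15; β=0, v≡7 (mod 19); (15|19)=-1, (7|19)=+1; sign (−1)^0·-1^0·+1^2 = +1.
(a,b)_∞: sgn(-2346)=−, sgn(102)=+, so +1.
(a,b)_23: α=5, u≡6; β=2, v≡14 (mod 23); (6|23)=+1, (14|23)=-1; sign (−1)^0·+1^2·-1^5 = -1.
(a,b)_2: α=-3, β=-1; u≡3, v≡3 (mod 8); ε(u)ε(v)=1·1, αω(v)=-3·1, βω(u)=-1·1; sum ≡ 1  ⇒  -1.
(a,b)_3: α=3, u≡1; β=3, v≡1 (mod 3); (1|3)=+1, (1|3)=+1; sign (−1)^1·+1^3·+1^3 = -1.
(-2346, 102 / ℚ) ramifies at {2, 3, 17, 23}: a division algebra.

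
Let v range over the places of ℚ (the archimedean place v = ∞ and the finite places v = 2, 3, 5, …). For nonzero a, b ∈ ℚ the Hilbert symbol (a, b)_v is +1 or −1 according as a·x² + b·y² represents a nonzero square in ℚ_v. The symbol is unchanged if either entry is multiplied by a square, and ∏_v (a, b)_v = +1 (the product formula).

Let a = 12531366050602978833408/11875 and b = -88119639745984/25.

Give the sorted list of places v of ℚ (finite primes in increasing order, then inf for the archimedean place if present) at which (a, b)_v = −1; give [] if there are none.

(a, b) ≡ (17733023, -31) mod (ℚ^×)²; places V = {2, 3, 5, 7, 11, 17, 19, 23, 31, ∞}.
(a,b)_∞: sgn(17733023)=+, sgn(-31)=−, so +1.
(a,b)_17: α=3, u≡8; β=2, v≡10 (mod 17); (8|17)=+1, (10|17)=-1; sign (−1)^0·+1^2·-1^3 = -1.
(a,b)_23: α=3, u≡2; β=2, v≡10 (mod 23); (2|23)=+1, (10|23)=-1; sign (−1)^0·+1^2·-1^3 = -1.
(a,b)_31: α=1, u≡27; β=1, v≡30 (mod 31); (27|31)=-1, (30|31)=-1; sign (−1)^1·-1^1·-1^1 = -1.
(a,b)_7: α=7, u≡6; β=4, v≡2 (mod 7); (6|7)=-1, (2|7)=+1; sign (−1)^0·-1^4·+1^7 = +1.
(a,b)_2: α=10, β=6; u≡7, v≡1 (mod 8); ε(u)ε(v)=1·0, αω(v)=10·0, βω(u)=6·0; sum ≡ 0  ⇒  +1.
(a,b)_19: α=-1, u≡8; β=0, v≡5 (mod 19); (8|19)=-1, (5|19)=+1; sign (−1)^0·-1^0·+1^-1 = +1.
(a,b)_5: α=-4, u≡2; β=-2, v≡1 (mod 5); (2|5)=-1, (1|5)=+1; sign (−1)^0·-1^-2·+1^-4 = +1.
(a,b)_11: α=1, u≡2; β=2, v≡10 (mod 11); (2|11)=-1, (10|11)=-1; sign (−1)^0·-1^2·-1^1 = -1.
(a,b)_3: α=6, u≡2; β=0, v≡2 (mod 3); (2|3)=-1, (2|3)=-1; sign (−1)^0·-1^0·-1^6 = +1.
(17733023, -31 / ℚ) ramifies at {11, 17, 23, 31}: a division algebra.

[11, 17, 23, 31]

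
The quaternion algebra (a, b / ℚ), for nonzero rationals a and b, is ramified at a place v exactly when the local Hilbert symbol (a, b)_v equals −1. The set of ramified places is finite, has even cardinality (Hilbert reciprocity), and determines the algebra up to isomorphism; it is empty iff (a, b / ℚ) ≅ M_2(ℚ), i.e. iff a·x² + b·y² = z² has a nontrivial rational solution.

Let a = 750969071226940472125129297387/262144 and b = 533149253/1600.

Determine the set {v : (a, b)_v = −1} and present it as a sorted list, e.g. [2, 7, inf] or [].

Mod squares: a ≡ 2749166563, b ≡ 222053. Check v ∈ {∞, 2, 5, 7, 11, 13, 19, 23, 29, 31, 37, 41}.
v=23: a=23^1·(≡19), b=23^0·(≡20) mod 23; (19|23)=-1, (20|23)=-1; (−1)^{1·0·11}·(-1)^0·(-1)^1 = -1.
v=7: a=7^8·(≡6), b=7^4·(≡5) mod 7; (6|7)=-1, (5|7)=-1; (−1)^{8·4·3}·(-1)^4·(-1)^8 = +1.
v=13: a=13^3·(≡4), b=13^1·(≡4) mod 13; (4|13)=+1, (4|13)=+1; (−1)^{3·1·6}·(+1)^1·(+1)^3 = +1.
v=11: a=11^1·(≡1), b=11^0·(≡2) mod 11; (1|11)=+1, (2|11)=-1; (−1)^{1·0·5}·(+1)^0·(-1)^1 = -1.
v=5: a=5^0·(≡3), b=5^-2·(≡2) mod 5; (3|5)=-1, (2|5)=-1; (−1)^{0·-2·2}·(-1)^-2·(-1)^0 = +1.
v=∞: 2749166563 > 0 and 222053 > 0  ⇒  (a,b)_∞ = +1.
v=37: a=37^1·(≡36), b=37^0·(≡34) mod 37; (36|37)=+1, (34|37)=+1; (−1)^{1·0·18}·(+1)^0·(+1)^1 = +1.
v=41: a=41^1·(≡10), b=41^0·(≡13) mod 41; (10|41)=+1, (13|41)=-1; (−1)^{1·0·20}·(+1)^0·(-1)^1 = -1.
v=19: a=19^3·(≡11), b=19^1·(≡13) mod 19; (11|19)=+1, (13|19)=-1; (−1)^{3·1·9}·(+1)^1·(-1)^3 = +1.
v=29: a=29^3·(≡5), b=29^1·(≡22) mod 29; (5|29)=+1, (22|29)=+1; (−1)^{3·1·14}·(+1)^1·(+1)^3 = +1.
v=2: v_2(a)=-18, v_2(b)=-6; units ≡ 3, 5 (mod 8); ε·ε+αω+βω = 1·0+-18·1+-6·1 ≡ 0  ⇒  (a,b)_2 = +1.
v=31: a=31^4·(≡24), b=31^1·(≡8) mod 31; (24|31)=-1, (8|31)=+1; (−1)^{4·1·15}·(-1)^1·(+1)^4 = -1.
Ram(2749166563, 222053) = {11, 23, 31, 41}; no ℚ_11-point on the conic.

[11, 23, 31, 41]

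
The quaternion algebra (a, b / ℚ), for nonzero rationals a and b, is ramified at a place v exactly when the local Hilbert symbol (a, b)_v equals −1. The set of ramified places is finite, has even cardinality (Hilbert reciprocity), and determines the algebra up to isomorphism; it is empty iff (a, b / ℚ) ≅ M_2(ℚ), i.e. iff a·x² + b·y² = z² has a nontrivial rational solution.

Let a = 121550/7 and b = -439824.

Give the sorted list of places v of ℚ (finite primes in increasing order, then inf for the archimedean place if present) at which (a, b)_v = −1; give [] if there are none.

(a, b) ≡ (34034, -561) mod (ℚ^×)²; places V = {2, 3, 5, 7, 11, 13, 17, ∞}.
(a,b)_17: α=1, u≡16; β=1, v≡2 (mod 17); (16|17)=+1, (2|17)=+1; sign (−1)^0·+1^1·+1^1 = +1.
(a,b)_13: α=1, u≡6; β=0, v≡5 (mod 13); (6|13)=-1, (5|13)=-1; sign (−1)^0·-1^0·-1^1 = -1.
(a,b)_5: α=2, u≡1; β=0, v≡1 (mod 5); (1|5)=+1, (1|5)=+1; sign (−1)^0·+1^0·+1^2 = +1.
(a,b)_3: α=0, u≡2; β=1, v≡2 (mod 3); (2|3)=-1, (2|3)=-1; sign (−1)^0·-1^1·-1^0 = -1.
(a,b)_7: α=-1, u≡2; β=2, v≡5 (mod 7); (2|7)=+1, (5|7)=-1; sign (−1)^0·+1^2·-1^-1 = -1.
(a,b)_2: α=1, β=4; u≡1, v≡7 (mod 8); ε(u)ε(v)=0·1, αω(v)=1·0, βω(u)=4·0; sum ≡ 0  ⇒  +1.
(a,b)_11: α=1, u≡4; β=1, v≡1 (mod 11); (4|11)=+1, (1|11)=+1; sign (−1)^1·+1^1·+1^1 = -1.
(a,b)_∞: sgn(34034)=+, sgn(-561)=−, so +1.
|Ram(34034, -561)| = 4, even; anisotropic at {3, 7, 11, 13}.

[3, 7, 11, 13]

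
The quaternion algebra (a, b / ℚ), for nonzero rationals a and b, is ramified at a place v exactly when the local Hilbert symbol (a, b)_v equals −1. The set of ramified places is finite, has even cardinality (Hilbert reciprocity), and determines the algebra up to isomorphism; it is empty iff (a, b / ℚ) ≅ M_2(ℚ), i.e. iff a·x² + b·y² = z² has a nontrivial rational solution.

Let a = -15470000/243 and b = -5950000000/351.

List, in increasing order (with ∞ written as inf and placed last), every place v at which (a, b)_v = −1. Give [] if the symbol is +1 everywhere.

(a, b) ≡ (-4641, -9282) mod (ℚ^×)²; places V = {2, 3, 5, 7, 13, 17, ∞}.
(a,b)_2: α=4, β=7; u≡7, v≡7 (mod 8); ε(u)ε(v)=1·1, αω(v)=4·0, βω(u)=7·0; sum ≡ 1  ⇒  -1.
(a,b)_17: α=1, u≡2; β=1, v≡15 (mod 17); (2|17)=+1, (15|17)=+1; sign (−1)^0·+1^1·+1^1 = +1.
(a,b)_13: α=1, u≡8; β=-1, v≡4 (mod 13); (8|13)=-1, (4|13)=+1; sign (−1)^0·-1^-1·+1^1 = -1.
(a,b)_5: α=4, u≡1; β=8, v≡3 (mod 5); (1|5)=+1, (3|5)=-1; sign (−1)^0·+1^8·-1^4 = +1.
(a,b)_7: α=1, u≡1; β=1, v≡4 (mod 7); (1|7)=+1, (4|7)=+1; sign (−1)^1·+1^1·+1^1 = -1.
(a,b)_3: α=-5, u≡1; β=-3, v≡2 (mod 3); (1|3)=+1, (2|3)=-1; sign (−1)^1·+1^-3·-1^-5 = +1.
(a,b)_∞: sgn(-4641)=−, sgn(-9282)=−, so -1.
(-4641, -9282 / ℚ) ramifies at {2, 7, 13, ∞}: a division algebra.

[2, 7, 13, inf]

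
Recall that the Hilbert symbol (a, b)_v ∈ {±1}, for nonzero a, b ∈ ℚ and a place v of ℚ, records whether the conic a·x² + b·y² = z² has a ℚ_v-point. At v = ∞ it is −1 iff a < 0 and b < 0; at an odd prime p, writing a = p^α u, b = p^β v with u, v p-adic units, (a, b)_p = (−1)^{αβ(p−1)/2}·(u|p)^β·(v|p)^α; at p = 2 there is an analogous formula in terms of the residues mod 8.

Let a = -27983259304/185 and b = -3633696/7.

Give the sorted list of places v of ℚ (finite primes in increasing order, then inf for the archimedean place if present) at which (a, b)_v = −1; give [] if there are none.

(a, b) ≡ (-7658140490, -176638) mod (ℚ^×)²; places V = {2, 3, 5, 7, 11, 13, 23, 29, 31, 37, ∞}.
(a,b)_7: α=1, u≡1; β=-1, v≡4 (mod 7); (1|7)=+1, (4|7)=+1; sign (−1)^1·+1^-1·+1^1 = -1.
(a,b)_2: α=3, β=5; u≡3, v≡1 (mod 8); ε(u)ε(v)=1·0, αω(v)=3·0, βω(u)=5·1; sum ≡ 1  ⇒  -1.
(a,b)_5: α=-1, u≡3; β=0, v≡2 (mod 5); (3|5)=-1, (2|5)=-1; sign (−1)^0·-1^0·-1^-1 = -1.
(a,b)_31: α=1, u≡8; β=1, v≡17 (mod 31); (8|31)=+1, (17|31)=-1; sign (−1)^1·+1^1·-1^1 = +1.
(a,b)_23: α=1, u≡5; β=0, v≡4 (mod 23); (5|23)=-1, (4|23)=+1; sign (−1)^0·-1^0·+1^1 = +1.
(a,b)_29: α=1, u≡23; β=0, v≡13 (mod 29); (23|29)=+1, (13|29)=+1; sign (−1)^0·+1^0·+1^1 = +1.
(a,b)_13: α=3, u≡10; β=0, v≡11 (mod 13); (10|13)=+1, (11|13)=-1; sign (−1)^0·+1^0·-1^3 = -1.
(a,b)_11: α=1, u≡10; β=1, v≡7 (mod 11); (10|11)=-1, (7|11)=-1; sign (−1)^1·-1^1·-1^1 = -1.
(a,b)_3: α=0, u≡1; β=2, v≡2 (mod 3); (1|3)=+1, (2|3)=-1; sign (−1)^0·+1^2·-1^0 = +1.
(a,b)_37: α=-1, u≡11; β=1, v≡25 (mod 37); (11|37)=+1, (25|37)=+1; sign (−1)^0·+1^1·+1^-1 = +1.
(a,b)_∞: sgn(-7658140490)=−, sgn(-176638)=−, so -1.
Ram(-7658140490, -176638) = {2, 5, 7, 11, 13, ∞}; no ℚ_2-point on the conic.

[2, 5, 7, 11, 13, inf]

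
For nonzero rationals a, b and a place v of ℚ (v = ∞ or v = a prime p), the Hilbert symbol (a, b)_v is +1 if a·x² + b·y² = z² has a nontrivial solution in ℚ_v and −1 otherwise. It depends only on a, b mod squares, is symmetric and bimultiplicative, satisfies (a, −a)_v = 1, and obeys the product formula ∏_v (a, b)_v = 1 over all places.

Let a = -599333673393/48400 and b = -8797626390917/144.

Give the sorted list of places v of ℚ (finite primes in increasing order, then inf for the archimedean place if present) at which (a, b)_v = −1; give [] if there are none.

[2, 19, 37, inf]

Mod squares: a ≡ -893513, b ≡ -631997. Check v ∈ {∞, 2, 3, 5, 7, 11, 13, 19, 29, 31, 37, 41}.
v=37: a=37^1·(≡1), b=37^1·(≡31) mod 37; (1|37)=+1, (31|37)=-1; (−1)^{1·1·18}·(+1)^1·(-1)^1 = -1.
v=41: a=41^1·(≡3), b=41^2·(≡5) mod 41; (3|41)=-1, (5|41)=+1; (−1)^{1·2·20}·(-1)^2·(+1)^1 = +1.
v=19: a=19^1·(≡7), b=19^1·(≡6) mod 19; (7|19)=+1, (6|19)=+1; (−1)^{1·1·9}·(+1)^1·(+1)^1 = -1.
v=11: a=11^-2·(≡10), b=11^0·(≡10) mod 11; (10|11)=-1, (10|11)=-1; (−1)^{-2·0·5}·(-1)^0·(-1)^-2 = +1.
v=29: a=29^0·(≡25), b=29^1·(≡8) mod 29; (25|29)=+1, (8|29)=-1; (−1)^{0·1·14}·(+1)^1·(-1)^0 = +1.
v=31: a=31^1·(≡4), b=31^1·(≡3) mod 31; (4|31)=+1, (3|31)=-1; (−1)^{1·1·15}·(+1)^1·(-1)^1 = +1.
v=2: v_2(a)=-4, v_2(b)=-4; units ≡ 7, 3 (mod 8); ε·ε+αω+βω = 1·1+-4·1+-4·0 ≡ 1  ⇒  (a,b)_2 = -1.
v=3: a=3^4·(≡1), b=3^-2·(≡1) mod 3; (1|3)=+1, (1|3)=+1; (−1)^{4·-2·1}·(+1)^-2·(+1)^4 = +1.
v=∞: -893513 < 0 and -631997 < 0  ⇒  (a,b)_∞ = -1.
v=13: a=13^2·(≡12), b=13^2·(≡11) mod 13; (12|13)=+1, (11|13)=-1; (−1)^{2·2·6}·(+1)^2·(-1)^2 = +1.
v=7: a=7^2·(≡4), b=7^2·(≡3) mod 7; (4|7)=+1, (3|7)=-1; (−1)^{2·2·3}·(+1)^2·(-1)^2 = +1.
v=5: a=5^-2·(≡2), b=5^0·(≡2) mod 5; (2|5)=-1, (2|5)=-1; (−1)^{-2·0·2}·(-1)^0·(-1)^-2 = +1.
|Ram(-893513, -631997)| = 4, even; anisotropic at {2, 19, 37, ∞}.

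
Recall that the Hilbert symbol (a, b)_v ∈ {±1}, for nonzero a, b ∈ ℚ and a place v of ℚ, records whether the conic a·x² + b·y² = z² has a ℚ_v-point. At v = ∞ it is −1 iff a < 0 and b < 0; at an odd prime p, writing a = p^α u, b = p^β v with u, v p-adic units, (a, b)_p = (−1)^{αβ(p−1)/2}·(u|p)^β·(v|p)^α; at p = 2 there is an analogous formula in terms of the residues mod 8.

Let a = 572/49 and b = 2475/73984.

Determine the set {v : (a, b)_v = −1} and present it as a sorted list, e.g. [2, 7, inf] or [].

[2, 13]

(a, b) ≡ (143, 11) mod (ℚ^×)²; places V = {2, 3, 5, 7, 11, 13, 17, ∞}.
(a,b)_5: α=0, u≡3; β=2, v≡1 (mod 5); (3|5)=-1, (1|5)=+1; sign (−1)^0·-1^2·+1^0 = +1.
(a,b)_2: α=2, β=-8; u≡7, v≡3 (mod 8); ε(u)ε(v)=1·1, αω(v)=2·1, βω(u)=-8·0; sum ≡ 1  ⇒  -1.
(a,b)_7: α=-2, u≡5; β=0, v≡4 (mod 7); (5|7)=-1, (4|7)=+1; sign (−1)^0·-1^0·+1^-2 = +1.
(a,b)_11: α=1, u≡6; β=1, v≡3 (mod 11); (6|11)=-1, (3|11)=+1; sign (−1)^1·-1^1·+1^1 = +1.
(a,b)_∞: sgn(143)=+, sgn(11)=+, so +1.
(a,b)_17: α=0, u≡3; β=-2, v≡10 (mod 17); (3|17)=-1, (10|17)=-1; sign (−1)^0·-1^-2·-1^0 = +1.
(a,b)_3: α=0, u≡2; β=2, v≡2 (mod 3); (2|3)=-1, (2|3)=-1; sign (−1)^0·-1^2·-1^0 = +1.
(a,b)_13: α=1, u≡7; β=0, v≡5 (mod 13); (7|13)=-1, (5|13)=-1; sign (−1)^0·-1^0·-1^1 = -1.
Ram(143, 11) = {2, 13}; no ℚ_2-point on the conic.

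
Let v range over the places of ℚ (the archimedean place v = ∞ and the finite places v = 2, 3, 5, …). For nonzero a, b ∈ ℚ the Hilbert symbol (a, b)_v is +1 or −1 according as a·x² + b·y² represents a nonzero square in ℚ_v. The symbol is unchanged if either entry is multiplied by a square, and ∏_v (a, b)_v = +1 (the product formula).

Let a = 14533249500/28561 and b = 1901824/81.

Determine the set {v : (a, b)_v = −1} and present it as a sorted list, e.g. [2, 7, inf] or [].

[17, 19]

(a, b) ≡ (133455, 7429) mod (ℚ^×)²; places V = {2, 3, 5, 7, 11, 13, 17, 19, 23, 31, 41, ∞}.
(a,b)_7: α=1, u≡4; β=0, v≡2 (mod 7); (4|7)=+1, (2|7)=+1; sign (−1)^0·+1^0·+1^1 = +1.
(a,b)_11: α=2, u≡1; β=0, v≡3 (mod 11); (1|11)=+1, (3|11)=+1; sign (−1)^0·+1^0·+1^2 = +1.
(a,b)_23: α=0, u≡9; β=1, v≡6 (mod 23); (9|23)=+1, (6|23)=+1; sign (−1)^0·+1^1·+1^0 = +1.
(a,b)_∞: sgn(133455)=+, sgn(7429)=+, so +1.
(a,b)_2: α=2, β=8; u≡7, v≡5 (mod 8); ε(u)ε(v)=1·0, αω(v)=2·1, βω(u)=8·0; sum ≡ 0  ⇒  +1.
(a,b)_5: α=3, u≡1; β=0, v≡4 (mod 5); (1|5)=+1, (4|5)=+1; sign (−1)^0·+1^0·+1^3 = +1.
(a,b)_31: α=1, u≡26; β=0, v≡28 (mod 31); (26|31)=-1, (28|31)=+1; sign (−1)^0·-1^0·+1^1 = +1.
(a,b)_3: α=3, u≡1; β=-4, v≡1 (mod 3); (1|3)=+1, (1|3)=+1; sign (−1)^0·+1^-4·+1^3 = +1.
(a,b)_41: α=1, u≡37; β=0, v≡2 (mod 41); (37|41)=+1, (2|41)=+1; sign (−1)^0·+1^0·+1^1 = +1.
(a,b)_19: α=0, u≡2; β=1, v≡16 (mod 19); (2|19)=-1, (16|19)=+1; sign (−1)^0·-1^1·+1^0 = -1.
(a,b)_13: α=-4, u≡3; β=0, v≡5 (mod 13); (3|13)=+1, (5|13)=-1; sign (−1)^0·+1^0·-1^-4 = +1.
(a,b)_17: α=0, u≡7; β=1, v≡14 (mod 17); (7|17)=-1, (14|17)=-1; sign (−1)^0·-1^1·-1^0 = -1.
(133455, 7429 / ℚ) ramifies at {17, 19}: a division algebra.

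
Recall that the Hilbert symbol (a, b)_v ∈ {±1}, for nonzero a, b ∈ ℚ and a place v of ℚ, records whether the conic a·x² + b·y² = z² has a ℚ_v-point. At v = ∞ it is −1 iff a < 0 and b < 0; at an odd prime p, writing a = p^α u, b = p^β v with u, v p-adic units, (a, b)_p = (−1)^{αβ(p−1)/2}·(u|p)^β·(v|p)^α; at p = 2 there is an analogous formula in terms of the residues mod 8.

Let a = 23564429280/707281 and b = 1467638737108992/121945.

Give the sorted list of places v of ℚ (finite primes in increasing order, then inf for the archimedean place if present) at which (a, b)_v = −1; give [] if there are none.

(a, b) ≡ (41230, 66786710) mod (ℚ^×)²; places V = {2, 3, 5, 7, 17, 19, 23, 29, 31, ∞}.
(a,b)_23: α=0, u≡10; β=1, v≡22 (mod 23); (10|23)=-1, (22|23)=-1; sign (−1)^0·-1^1·-1^0 = -1.
(a,b)_17: α=0, u≡5; β=1, v≡4 (mod 17); (5|17)=-1, (4|17)=+1; sign (−1)^0·-1^1·+1^0 = -1.
(a,b)_∞: sgn(41230)=+, sgn(66786710)=+, so +1.
(a,b)_19: α=1, u≡17; β=1, v≡12 (mod 19); (17|19)=+1, (12|19)=-1; sign (−1)^1·+1^1·-1^1 = +1.
(a,b)_7: α=3, u≡6; β=4, v≡2 (mod 7); (6|7)=-1, (2|7)=+1; sign (−1)^0·-1^4·+1^3 = +1.
(a,b)_31: α=1, u≡4; β=1, v≡22 (mod 31); (4|31)=+1, (22|31)=-1; sign (−1)^1·+1^1·-1^1 = +1.
(a,b)_5: α=1, u≡1; β=-1, v≡3 (mod 5); (1|5)=+1, (3|5)=-1; sign (−1)^0·+1^-1·-1^1 = -1.
(a,b)_2: α=5, β=15; u≡7, v≡3 (mod 8); ε(u)ε(v)=1·1, αω(v)=5·1, βω(u)=15·0; sum ≡ 0  ⇒  +1.
(a,b)_3: α=6, u≡1; β=4, v≡2 (mod 3); (1|3)=+1, (2|3)=-1; sign (−1)^0·+1^4·-1^6 = +1.
(a,b)_29: α=-4, u≡26; β=-3, v≡1 (mod 29); (26|29)=-1, (1|29)=+1; sign (−1)^0·-1^-3·+1^-4 = -1.
Ram(41230, 66786710) = {5, 17, 23, 29}; no ℚ_5-point on the conic.

[5, 17, 23, 29]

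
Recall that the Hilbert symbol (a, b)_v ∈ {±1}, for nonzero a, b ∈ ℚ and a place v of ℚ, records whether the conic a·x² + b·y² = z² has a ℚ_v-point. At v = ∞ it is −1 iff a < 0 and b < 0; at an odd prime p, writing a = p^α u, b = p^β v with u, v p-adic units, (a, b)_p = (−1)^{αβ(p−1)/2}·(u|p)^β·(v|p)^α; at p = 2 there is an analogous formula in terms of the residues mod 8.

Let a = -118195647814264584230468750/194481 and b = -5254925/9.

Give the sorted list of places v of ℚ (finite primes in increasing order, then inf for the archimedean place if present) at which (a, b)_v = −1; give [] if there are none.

[2, 5, 23, inf]

Mod squares: a ≡ -1553630, b ≡ -210197. Check v ∈ {∞, 2, 3, 5, 7, 13, 17, 19, 23, 31, 37}.
v=5: a=5^9·(≡4), b=5^2·(≡2) mod 5; (4|5)=+1, (2|5)=-1; (−1)^{9·2·2}·(+1)^2·(-1)^9 = -1.
v=13: a=13^1·(≡4), b=13^1·(≡4) mod 13; (4|13)=+1, (4|13)=+1; (−1)^{1·1·6}·(+1)^1·(+1)^1 = +1.
v=37: a=37^3·(≡13), b=37^1·(≡2) mod 37; (13|37)=-1, (2|37)=-1; (−1)^{3·1·18}·(-1)^1·(-1)^3 = +1.
v=7: a=7^-4·(≡6), b=7^0·(≡5) mod 7; (6|7)=-1, (5|7)=-1; (−1)^{-4·0·3}·(-1)^0·(-1)^-4 = +1.
v=∞: -1553630 < 0 and -210197 < 0  ⇒  (a,b)_∞ = -1.
v=31: a=31^2·(≡9), b=31^0·(≡1) mod 31; (9|31)=+1, (1|31)=+1; (−1)^{2·0·15}·(+1)^0·(+1)^2 = +1.
v=17: a=17^1·(≡13), b=17^0·(≡9) mod 17; (13|17)=+1, (9|17)=+1; (−1)^{1·0·8}·(+1)^0·(+1)^1 = +1.
v=3: a=3^-4·(≡1), b=3^-2·(≡1) mod 3; (1|3)=+1, (1|3)=+1; (−1)^{-4·-2·1}·(+1)^-2·(+1)^-4 = +1.
v=19: a=19^1·(≡1), b=19^1·(≡3) mod 19; (1|19)=+1, (3|19)=-1; (−1)^{1·1·9}·(+1)^1·(-1)^1 = +1.
v=23: a=23^6·(≡19), b=23^1·(≡11) mod 23; (19|23)=-1, (11|23)=-1; (−1)^{6·1·11}·(-1)^1·(-1)^6 = -1.
v=2: v_2(a)=1, v_2(b)=0; units ≡ 1, 3 (mod 8); ε·ε+αω+βω = 0·1+1·1+0·0 ≡ 1  ⇒  (a,b)_2 = -1.
Ram(-1553630, -210197) = {2, 5, 23, ∞}; no ℚ_2-point on the conic.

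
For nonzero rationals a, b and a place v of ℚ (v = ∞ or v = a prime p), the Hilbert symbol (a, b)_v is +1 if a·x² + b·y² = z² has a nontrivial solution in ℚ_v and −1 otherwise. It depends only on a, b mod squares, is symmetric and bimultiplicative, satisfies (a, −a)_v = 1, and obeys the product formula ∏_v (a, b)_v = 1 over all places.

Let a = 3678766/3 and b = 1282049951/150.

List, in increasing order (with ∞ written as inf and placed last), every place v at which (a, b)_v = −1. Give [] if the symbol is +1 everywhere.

Mod squares: a ≡ 11036298, b ≡ 15834. Check v ∈ {∞, 2, 3, 5, 7, 13, 17, 29, 41}.
v=3: a=3^-1·(≡1), b=3^-1·(≡1) mod 3; (1|3)=+1, (1|3)=+1; (−1)^{-1·-1·1}·(+1)^-1·(+1)^-1 = -1.
v=29: a=29^1·(≡22), b=29^1·(≡24) mod 29; (22|29)=+1, (24|29)=+1; (−1)^{1·1·14}·(+1)^1·(+1)^1 = +1.
v=∞: 11036298 > 0 and 15834 > 0  ⇒  (a,b)_∞ = +1.
v=7: a=7^1·(≡2), b=7^1·(≡4) mod 7; (2|7)=+1, (4|7)=+1; (−1)^{1·1·3}·(+1)^1·(+1)^1 = -1.
v=2: v_2(a)=1, v_2(b)=-1; units ≡ 5, 5 (mod 8); ε·ε+αω+βω = 0·0+1·1+-1·1 ≡ 0  ⇒  (a,b)_2 = +1.
v=17: a=17^1·(≡13), b=17^2·(≡14) mod 17; (13|17)=+1, (14|17)=-1; (−1)^{1·2·8}·(+1)^2·(-1)^1 = -1.
v=41: a=41^1·(≡6), b=41^2·(≡33) mod 41; (6|41)=-1, (33|41)=+1; (−1)^{1·2·20}·(-1)^2·(+1)^1 = +1.
v=5: a=5^0·(≡2), b=5^-2·(≡1) mod 5; (2|5)=-1, (1|5)=+1; (−1)^{0·-2·2}·(-1)^-2·(+1)^0 = +1.
v=13: a=13^1·(≡8), b=13^1·(≡10) mod 13; (8|13)=-1, (10|13)=+1; (−1)^{1·1·6}·(-1)^1·(+1)^1 = -1.
|Ram(11036298, 15834)| = 4, even; anisotropic at {3, 7, 13, 17}.

[3, 7, 13, 17]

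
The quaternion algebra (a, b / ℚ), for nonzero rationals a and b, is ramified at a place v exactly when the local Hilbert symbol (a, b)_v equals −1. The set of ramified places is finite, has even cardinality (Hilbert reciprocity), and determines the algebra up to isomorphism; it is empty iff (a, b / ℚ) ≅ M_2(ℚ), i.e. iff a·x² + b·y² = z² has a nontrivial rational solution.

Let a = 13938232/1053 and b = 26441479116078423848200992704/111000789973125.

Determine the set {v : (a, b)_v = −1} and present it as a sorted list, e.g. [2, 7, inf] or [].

[7, 13]

(a, b) ≡ (3094, 1547) mod (ℚ^×)²; places V = {2, 3, 5, 7, 11, 13, 17, 19, 37, 43, ∞}.
(a,b)_5: α=0, u≡4; β=-4, v≡2 (mod 5); (4|5)=+1, (2|5)=-1; sign (−1)^0·+1^-4·-1^0 = +1.
(a,b)_17: α=1, u≡14; β=5, v≡5 (mod 17); (14|17)=-1, (5|17)=-1; sign (−1)^0·-1^5·-1^1 = +1.
(a,b)_2: α=3, β=6; u≡3, v≡3 (mod 8); ε(u)ε(v)=1·1, αω(v)=3·1, βω(u)=6·1; sum ≡ 0  ⇒  +1.
(a,b)_37: α=0, u≡13; β=-2, v≡10 (mod 37); (13|37)=-1, (10|37)=+1; sign (−1)^0·-1^-2·+1^0 = +1.
(a,b)_3: α=-4, u≡1; β=-10, v≡2 (mod 3); (1|3)=+1, (2|3)=-1; sign (−1)^0·+1^-10·-1^-4 = +1.
(a,b)_∞: sgn(3094)=+, sgn(1547)=+, so +1.
(a,b)_7: α=1, u≡4; β=5, v≡1 (mod 7); (4|7)=+1, (1|7)=+1; sign (−1)^1·+1^5·+1^1 = -1.
(a,b)_13: α=-1, u≡3; β=-3, v≡6 (mod 13); (3|13)=+1, (6|13)=-1; sign (−1)^0·+1^-3·-1^-1 = -1.
(a,b)_43: α=0, u≡6; β=2, v≡22 (mod 43); (6|43)=+1, (22|43)=-1; sign (−1)^0·+1^2·-1^0 = +1.
(a,b)_11: α=4, u≡9; β=10, v≡6 (mod 11); (9|11)=+1, (6|11)=-1; sign (−1)^0·+1^10·-1^4 = +1.
(a,b)_19: α=0, u≡17; β=2, v≡15 (mod 19); (17|19)=+1, (15|19)=-1; sign (−1)^0·+1^2·-1^0 = +1.
(3094, 1547 / ℚ) ramifies at {7, 13}: a division algebra.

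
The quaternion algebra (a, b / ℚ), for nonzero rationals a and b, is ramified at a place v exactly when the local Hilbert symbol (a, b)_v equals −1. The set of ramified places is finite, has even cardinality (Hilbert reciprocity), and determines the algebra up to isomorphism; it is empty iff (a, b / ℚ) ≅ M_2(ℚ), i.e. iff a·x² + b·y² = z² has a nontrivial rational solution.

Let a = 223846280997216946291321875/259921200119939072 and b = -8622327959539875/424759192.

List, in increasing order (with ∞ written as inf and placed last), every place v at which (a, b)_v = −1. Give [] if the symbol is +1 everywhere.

[2, 5, 7, 11]

(a, b) ≡ (170170, -13090) mod (ℚ^×)²; places V = {2, 3, 5, 7, 11, 13, 17, 19, 37, ∞}.
(a,b)_37: α=4, u≡27; β=2, v≡2 (mod 37); (27|37)=+1, (2|37)=-1; sign (−1)^0·+1^2·-1^4 = +1.
(a,b)_7: α=3, u≡6; β=1, v≡6 (mod 7); (6|7)=-1, (6|7)=-1; sign (−1)^1·-1^1·-1^3 = -1.
(a,b)_5: α=5, u≡4; β=3, v≡3 (mod 5); (4|5)=+1, (3|5)=-1; sign (−1)^0·+1^3·-1^5 = -1.
(a,b)_11: α=-1, u≡4; β=-1, v≡4 (mod 11); (4|11)=+1, (4|11)=+1; sign (−1)^1·+1^-1·+1^-1 = -1.
(a,b)_2: α=-17, β=-3; u≡5, v≡7 (mod 8); ε(u)ε(v)=0·1, αω(v)=-17·0, βω(u)=-3·1; sum ≡ 1  ⇒  -1.
(a,b)_19: α=8, u≡17; β=6, v≡1 (mod 19); (17|19)=+1, (1|19)=+1; sign (−1)^0·+1^6·+1^8 = +1.
(a,b)_3: α=8, u≡1; β=2, v≡2 (mod 3); (1|3)=+1, (2|3)=-1; sign (−1)^0·+1^2·-1^8 = +1.
(a,b)_17: α=-1, u≡12; β=1, v≡3 (mod 17); (12|17)=-1, (3|17)=-1; sign (−1)^0·-1^1·-1^-1 = +1.
(a,b)_∞: sgn(170170)=+, sgn(-13090)=−, so +1.
(a,b)_13: α=-9, u≡9; β=-6, v≡3 (mod 13); (9|13)=+1, (3|13)=+1; sign (−1)^0·+1^-6·+1^-9 = +1.
|Ram(170170, -13090)| = 4, even; anisotropic at {2, 5, 7, 11}.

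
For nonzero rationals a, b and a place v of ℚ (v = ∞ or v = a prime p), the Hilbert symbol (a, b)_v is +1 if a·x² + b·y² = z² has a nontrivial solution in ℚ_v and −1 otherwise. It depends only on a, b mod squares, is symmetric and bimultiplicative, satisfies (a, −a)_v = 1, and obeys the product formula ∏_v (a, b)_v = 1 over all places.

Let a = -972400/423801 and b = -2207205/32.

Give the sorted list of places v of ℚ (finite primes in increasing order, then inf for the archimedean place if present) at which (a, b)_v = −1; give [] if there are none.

Mod squares: a ≡ -2431, b ≡ -10010. Check v ∈ {∞, 2, 3, 5, 7, 11, 13, 17, 31}.
v=13: a=13^1·(≡2), b=13^1·(≡10) mod 13; (2|13)=-1, (10|13)=+1; (−1)^{1·1·6}·(-1)^1·(+1)^1 = -1.
v=5: a=5^2·(≡4), b=5^1·(≡2) mod 5; (4|5)=+1, (2|5)=-1; (−1)^{2·1·2}·(+1)^1·(-1)^2 = +1.
v=2: v_2(a)=4, v_2(b)=-5; units ≡ 1, 3 (mod 8); ε·ε+αω+βω = 0·1+4·1+-5·0 ≡ 0  ⇒  (a,b)_2 = +1.
v=7: a=7^-2·(≡3), b=7^3·(≡3) mod 7; (3|7)=-1, (3|7)=-1; (−1)^{-2·3·3}·(-1)^3·(-1)^-2 = -1.
v=31: a=31^-2·(≡10), b=31^0·(≡26) mod 31; (10|31)=+1, (26|31)=-1; (−1)^{-2·0·15}·(+1)^0·(-1)^-2 = +1.
v=11: a=11^1·(≡10), b=11^1·(≡4) mod 11; (10|11)=-1, (4|11)=+1; (−1)^{1·1·5}·(-1)^1·(+1)^1 = +1.
v=3: a=3^-2·(≡2), b=3^2·(≡1) mod 3; (2|3)=-1, (1|3)=+1; (−1)^{-2·2·1}·(-1)^2·(+1)^-2 = +1.
v=17: a=17^1·(≡7), b=17^0·(≡5) mod 17; (7|17)=-1, (5|17)=-1; (−1)^{1·0·8}·(-1)^0·(-1)^1 = -1.
v=∞: -2431 < 0 and -10010 < 0  ⇒  (a,b)_∞ = -1.
(-2431, -10010 / ℚ) ramifies at {7, 13, 17, ∞}: a division algebra.

[7, 13, 17, inf]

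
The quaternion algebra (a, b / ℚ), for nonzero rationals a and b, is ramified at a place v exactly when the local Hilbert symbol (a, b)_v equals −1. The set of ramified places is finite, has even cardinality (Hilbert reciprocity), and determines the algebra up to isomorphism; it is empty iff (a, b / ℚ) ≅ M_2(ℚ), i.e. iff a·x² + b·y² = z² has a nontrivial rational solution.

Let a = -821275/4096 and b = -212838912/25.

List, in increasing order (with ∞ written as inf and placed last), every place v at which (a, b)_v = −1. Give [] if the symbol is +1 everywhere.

[2, 11, 17, inf]

(a, b) ≡ (-91, -92378) mod (ℚ^×)²; places V = {2, 3, 5, 7, 11, 13, 17, 19, ∞}.
(a,b)_17: α=0, u≡5; β=1, v≡11 (mod 17); (5|17)=-1, (11|17)=-1; sign (−1)^0·-1^1·-1^0 = -1.
(a,b)_11: α=0, u≡10; β=1, v≡10 (mod 11); (10|11)=-1, (10|11)=-1; sign (−1)^0·-1^1·-1^0 = -1.
(a,b)_19: α=2, u≡16; β=1, v≡8 (mod 19); (16|19)=+1, (8|19)=-1; sign (−1)^0·+1^1·-1^2 = +1.
(a,b)_7: α=1, u≡2; β=0, v≡2 (mod 7); (2|7)=+1, (2|7)=+1; sign (−1)^0·+1^0·+1^1 = +1.
(a,b)_∞: sgn(-91)=−, sgn(-92378)=−, so -1.
(a,b)_2: α=-12, β=9; u≡5, v≡3 (mod 8); ε(u)ε(v)=0·1, αω(v)=-12·1, βω(u)=9·1; sum ≡ 1  ⇒  -1.
(a,b)_13: α=1, u≡5; β=1, v≡11 (mod 13); (5|13)=-1, (11|13)=-1; sign (−1)^0·-1^1·-1^1 = +1.
(a,b)_3: α=0, u≡2; β=2, v≡1 (mod 3); (2|3)=-1, (1|3)=+1; sign (−1)^0·-1^2·+1^0 = +1.
(a,b)_5: α=2, u≡4; β=-2, v≡3 (mod 5); (4|5)=+1, (3|5)=-1; sign (−1)^0·+1^-2·-1^2 = +1.
|Ram(-91, -92378)| = 4, even; anisotropic at {2, 11, 17, ∞}.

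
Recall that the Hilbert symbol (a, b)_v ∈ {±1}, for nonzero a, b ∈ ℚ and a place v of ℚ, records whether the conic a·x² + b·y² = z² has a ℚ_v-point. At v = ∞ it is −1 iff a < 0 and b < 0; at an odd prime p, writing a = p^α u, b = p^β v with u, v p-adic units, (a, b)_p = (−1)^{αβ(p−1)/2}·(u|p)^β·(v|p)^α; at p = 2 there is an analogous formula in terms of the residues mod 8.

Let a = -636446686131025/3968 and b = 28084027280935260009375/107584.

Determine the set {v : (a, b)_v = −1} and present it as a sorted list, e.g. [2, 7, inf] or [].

[5, 23]

Mod squares: a ≡ -62, b ≡ 140415. Check v ∈ {∞, 2, 3, 5, 7, 11, 13, 23, 31, 37, 41}.
v=37: a=37^2·(≡4), b=37^3·(≡1) mod 37; (4|37)=+1, (1|37)=+1; (−1)^{2·3·18}·(+1)^3·(+1)^2 = +1.
v=7: a=7^4·(≡4), b=7^4·(≡4) mod 7; (4|7)=+1, (4|7)=+1; (−1)^{4·4·3}·(+1)^4·(+1)^4 = +1.
v=31: a=31^-1·(≡30), b=31^0·(≡5) mod 31; (30|31)=-1, (5|31)=+1; (−1)^{-1·0·15}·(-1)^0·(+1)^-1 = +1.
v=11: a=11^4·(≡4), b=11^3·(≡3) mod 11; (4|11)=+1, (3|11)=+1; (−1)^{4·3·5}·(+1)^3·(+1)^4 = +1.
v=23: a=23^2·(≡19), b=23^3·(≡21) mod 23; (19|23)=-1, (21|23)=-1; (−1)^{2·3·11}·(-1)^3·(-1)^2 = -1.
v=∞: -62 < 0 and 140415 > 0  ⇒  (a,b)_∞ = +1.
v=41: a=41^0·(≡8), b=41^-2·(≡9) mod 41; (8|41)=+1, (9|41)=+1; (−1)^{0·-2·20}·(+1)^-2·(+1)^0 = +1.
v=3: a=3^0·(≡1), b=3^3·(≡2) mod 3; (1|3)=+1, (2|3)=-1; (−1)^{0·3·1}·(+1)^3·(-1)^0 = +1.
v=13: a=13^0·(≡12), b=13^2·(≡5) mod 13; (12|13)=+1, (5|13)=-1; (−1)^{0·2·6}·(+1)^2·(-1)^0 = +1.
v=5: a=5^2·(≡3), b=5^5·(≡2) mod 5; (3|5)=-1, (2|5)=-1; (−1)^{2·5·2}·(-1)^5·(-1)^2 = -1.
v=2: v_2(a)=-7, v_2(b)=-6; units ≡ 1, 7 (mod 8); ε·ε+αω+βω = 0·1+-7·0+-6·0 ≡ 0  ⇒  (a,b)_2 = +1.
Ram(-62, 140415) = {5, 23}; no ℚ_5-point on the conic.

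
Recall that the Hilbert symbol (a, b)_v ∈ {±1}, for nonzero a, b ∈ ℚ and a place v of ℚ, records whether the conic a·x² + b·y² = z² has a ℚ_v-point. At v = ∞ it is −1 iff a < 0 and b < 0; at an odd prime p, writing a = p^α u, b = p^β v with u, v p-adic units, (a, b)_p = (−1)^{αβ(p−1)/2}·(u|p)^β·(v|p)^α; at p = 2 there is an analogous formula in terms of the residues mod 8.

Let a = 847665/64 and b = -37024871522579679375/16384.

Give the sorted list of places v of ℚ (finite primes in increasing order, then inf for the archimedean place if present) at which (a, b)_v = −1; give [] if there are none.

[5, 13]

(a, b) ≡ (10465, -7) mod (ℚ^×)²; places V = {2, 3, 5, 7, 13, 23, ∞}.
(a,b)_3: α=4, u≡1; β=2, v≡2 (mod 3); (1|3)=+1, (2|3)=-1; sign (−1)^0·+1^2·-1^4 = +1.
(a,b)_23: α=1, u≡12; β=4, v≡9 (mod 23); (12|23)=+1, (9|23)=+1; sign (−1)^0·+1^4·+1^1 = +1.
(a,b)_∞: sgn(10465)=+, sgn(-7)=−, so +1.
(a,b)_5: α=1, u≡2; β=4, v≡2 (mod 5); (2|5)=-1, (2|5)=-1; sign (−1)^0·-1^4·-1^1 = -1.
(a,b)_7: α=1, u≡2; β=7, v≡5 (mod 7); (2|7)=+1, (5|7)=-1; sign (−1)^1·+1^7·-1^1 = +1.
(a,b)_2: α=-6, β=-14; u≡1, v≡1 (mod 8); ε(u)ε(v)=0·0, αω(v)=-6·0, βω(u)=-14·0; sum ≡ 0  ⇒  +1.
(a,b)_13: α=1, u≡3; β=4, v≡5 (mod 13); (3|13)=+1, (5|13)=-1; sign (−1)^0·+1^4·-1^1 = -1.
(10465, -7 / ℚ) ramifies at {5, 13}: a division algebra.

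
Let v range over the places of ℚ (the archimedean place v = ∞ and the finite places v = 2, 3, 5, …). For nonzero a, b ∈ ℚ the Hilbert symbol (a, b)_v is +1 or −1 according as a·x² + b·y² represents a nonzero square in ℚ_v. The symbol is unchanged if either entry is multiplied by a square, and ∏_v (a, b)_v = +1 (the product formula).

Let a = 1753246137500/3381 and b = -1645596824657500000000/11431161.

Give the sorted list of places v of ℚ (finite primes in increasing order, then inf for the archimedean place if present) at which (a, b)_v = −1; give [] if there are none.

Mod squares: a ≡ 6555, b ≡ -247. Check v ∈ {∞, 2, 3, 5, 7, 11, 13, 19, 23}.
v=5: a=5^5·(≡4), b=5^10·(≡2) mod 5; (4|5)=+1, (2|5)=-1; (−1)^{5·10·2}·(+1)^10·(-1)^5 = -1.
v=3: a=3^-1·(≡1), b=3^-2·(≡2) mod 3; (1|3)=+1, (2|3)=-1; (−1)^{-1·-2·1}·(+1)^-2·(-1)^-1 = -1.
v=∞: 6555 > 0 and -247 < 0  ⇒  (a,b)_∞ = +1.
v=11: a=11^2·(≡2), b=11^2·(≡7) mod 11; (2|11)=-1, (7|11)=-1; (−1)^{2·2·5}·(-1)^2·(-1)^2 = +1.
v=23: a=23^-1·(≡2), b=23^-2·(≡12) mod 23; (2|23)=+1, (12|23)=+1; (−1)^{-1·-2·11}·(+1)^-2·(+1)^-1 = +1.
v=7: a=7^-2·(≡3), b=7^-4·(≡6) mod 7; (3|7)=-1, (6|7)=-1; (−1)^{-2·-4·3}·(-1)^-4·(-1)^-2 = +1.
v=2: v_2(a)=2, v_2(b)=8; units ≡ 3, 1 (mod 8); ε·ε+αω+βω = 1·0+2·0+8·1 ≡ 0  ⇒  (a,b)_2 = +1.
v=19: a=19^3·(≡10), b=19^5·(≡1) mod 19; (10|19)=-1, (1|19)=+1; (−1)^{3·5·9}·(-1)^5·(+1)^3 = +1.
v=13: a=13^2·(≡3), b=13^3·(≡7) mod 13; (3|13)=+1, (7|13)=-1; (−1)^{2·3·6}·(+1)^3·(-1)^2 = +1.
Ram(6555, -247) = {3, 5}; no ℚ_3-point on the conic.

[3, 5]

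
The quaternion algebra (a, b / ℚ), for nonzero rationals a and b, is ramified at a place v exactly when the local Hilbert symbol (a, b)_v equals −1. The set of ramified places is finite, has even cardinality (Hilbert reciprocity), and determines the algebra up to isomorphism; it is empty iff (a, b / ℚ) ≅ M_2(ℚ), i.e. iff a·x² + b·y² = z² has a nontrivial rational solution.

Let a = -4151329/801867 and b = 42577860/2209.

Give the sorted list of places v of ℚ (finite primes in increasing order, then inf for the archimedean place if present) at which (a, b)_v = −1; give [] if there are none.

[5, 7]

Mod squares: a ≡ -5187, b ≡ 62985. Check v ∈ {∞, 2, 3, 5, 7, 11, 13, 17, 19, 47}.
v=17: a=17^0·(≡8), b=17^1·(≡13) mod 17; (8|17)=+1, (13|17)=+1; (−1)^{0·1·8}·(+1)^1·(+1)^0 = +1.
v=11: a=11^-2·(≡1), b=11^0·(≡8) mod 11; (1|11)=+1, (8|11)=-1; (−1)^{-2·0·5}·(+1)^0·(-1)^-2 = +1.
v=7: a=7^5·(≡4), b=7^0·(≡6) mod 7; (4|7)=+1, (6|7)=-1; (−1)^{5·0·3}·(+1)^0·(-1)^5 = -1.
v=47: a=47^-2·(≡15), b=47^-2·(≡43) mod 47; (15|47)=-1, (43|47)=-1; (−1)^{-2·-2·23}·(-1)^-2·(-1)^-2 = +1.
v=5: a=5^0·(≡3), b=5^1·(≡3) mod 5; (3|5)=-1, (3|5)=-1; (−1)^{0·1·2}·(-1)^1·(-1)^0 = -1.
v=3: a=3^-1·(≡2), b=3^1·(≡1) mod 3; (2|3)=-1, (1|3)=+1; (−1)^{-1·1·1}·(-1)^1·(+1)^-1 = +1.
v=19: a=19^1·(≡18), b=19^1·(≡16) mod 19; (18|19)=-1, (16|19)=+1; (−1)^{1·1·9}·(-1)^1·(+1)^1 = +1.
v=2: v_2(a)=0, v_2(b)=2; units ≡ 5, 1 (mod 8); ε·ε+αω+βω = 0·0+0·0+2·1 ≡ 0  ⇒  (a,b)_2 = +1.
v=13: a=13^1·(≡12), b=13^3·(≡3) mod 13; (12|13)=+1, (3|13)=+1; (−1)^{1·3·6}·(+1)^3·(+1)^1 = +1.
v=∞: -5187 < 0 and 62985 > 0  ⇒  (a,b)_∞ = +1.
(-5187, 62985 / ℚ) ramifies at {5, 7}: a division algebra.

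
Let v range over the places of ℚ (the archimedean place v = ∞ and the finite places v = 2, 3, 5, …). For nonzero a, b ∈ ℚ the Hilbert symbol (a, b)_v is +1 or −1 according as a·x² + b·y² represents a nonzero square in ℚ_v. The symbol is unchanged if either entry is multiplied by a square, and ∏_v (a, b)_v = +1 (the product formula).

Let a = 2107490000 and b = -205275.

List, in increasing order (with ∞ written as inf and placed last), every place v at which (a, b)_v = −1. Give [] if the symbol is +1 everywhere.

(a, b) ≡ (4301, -8211) mod (ℚ^×)²; places V = {2, 3, 5, 7, 11, 17, 23, ∞}.
(a,b)_5: α=4, u≡4; β=2, v≡4 (mod 5); (4|5)=+1, (4|5)=+1; sign (−1)^0·+1^2·+1^4 = +1.
(a,b)_11: α=1, u≡8; β=0, v≡7 (mod 11); (8|11)=-1, (7|11)=-1; sign (−1)^0·-1^0·-1^1 = -1.
(a,b)_23: α=1, u≡1; β=1, v≡22 (mod 23); (1|23)=+1, (22|23)=-1; sign (−1)^1·+1^1·-1^1 = +1.
(a,b)_3: α=0, u≡2; β=1, v≡2 (mod 3); (2|3)=-1, (2|3)=-1; sign (−1)^0·-1^1·-1^0 = -1.
(a,b)_17: α=1, u≡16; β=1, v≡12 (mod 17); (16|17)=+1, (12|17)=-1; sign (−1)^0·+1^1·-1^1 = -1.
(a,b)_∞: sgn(4301)=+, sgn(-8211)=−, so +1.
(a,b)_7: α=2, u≡5; β=1, v≡5 (mod 7); (5|7)=-1, (5|7)=-1; sign (−1)^0·-1^1·-1^2 = -1.
(a,b)_2: α=4, β=0; u≡5, v≡5 (mod 8); ε(u)ε(v)=0·0, αω(v)=4·1, βω(u)=0·1; sum ≡ 0  ⇒  +1.
|Ram(4301, -8211)| = 4, even; anisotropic at {3, 7, 11, 17}.

[3, 7, 11, 17]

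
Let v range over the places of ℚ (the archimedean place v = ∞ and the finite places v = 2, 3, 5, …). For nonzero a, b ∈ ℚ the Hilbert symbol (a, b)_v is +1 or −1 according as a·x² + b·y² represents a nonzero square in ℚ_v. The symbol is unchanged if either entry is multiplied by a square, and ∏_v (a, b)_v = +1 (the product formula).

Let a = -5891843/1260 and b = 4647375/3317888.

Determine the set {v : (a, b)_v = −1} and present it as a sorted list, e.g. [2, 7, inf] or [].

Mod squares: a ≡ -713545, b ≡ 510. Check v ∈ {∞, 2, 3, 5, 7, 17, 19, 23, 29, 37}.
v=37: a=37^1·(≡23), b=37^0·(≡15) mod 37; (23|37)=-1, (15|37)=-1; (−1)^{1·0·18}·(-1)^0·(-1)^1 = -1.
v=2: v_2(a)=-2, v_2(b)=-7; units ≡ 7, 7 (mod 8); ε·ε+αω+βω = 1·1+-2·0+-7·0 ≡ 1  ⇒  (a,b)_2 = -1.
v=23: a=23^0·(≡5), b=23^-2·(≡4) mod 23; (5|23)=-1, (4|23)=+1; (−1)^{0·-2·11}·(-1)^-2·(+1)^0 = +1.
v=17: a=17^2·(≡15), b=17^1·(≡1) mod 17; (15|17)=+1, (1|17)=+1; (−1)^{2·1·8}·(+1)^1·(+1)^2 = +1.
v=3: a=3^-2·(≡2), b=3^7·(≡2) mod 3; (2|3)=-1, (2|3)=-1; (−1)^{-2·7·1}·(-1)^7·(-1)^-2 = -1.
v=7: a=7^-1·(≡3), b=7^-2·(≡5) mod 7; (3|7)=-1, (5|7)=-1; (−1)^{-1·-2·3}·(-1)^-2·(-1)^-1 = -1.
v=19: a=19^1·(≡13), b=19^0·(≡1) mod 19; (13|19)=-1, (1|19)=+1; (−1)^{1·0·9}·(-1)^0·(+1)^1 = +1.
v=∞: -713545 < 0 and 510 > 0  ⇒  (a,b)_∞ = +1.
v=29: a=29^1·(≡5), b=29^0·(≡10) mod 29; (5|29)=+1, (10|29)=-1; (−1)^{1·0·14}·(+1)^0·(-1)^1 = -1.
v=5: a=5^-1·(≡1), b=5^3·(≡3) mod 5; (1|5)=+1, (3|5)=-1; (−1)^{-1·3·2}·(+1)^3·(-1)^-1 = -1.
Ram(-713545, 510) = {2, 3, 5, 7, 29, 37}; no ℚ_2-point on the conic.

[2, 3, 5, 7, 29, 37]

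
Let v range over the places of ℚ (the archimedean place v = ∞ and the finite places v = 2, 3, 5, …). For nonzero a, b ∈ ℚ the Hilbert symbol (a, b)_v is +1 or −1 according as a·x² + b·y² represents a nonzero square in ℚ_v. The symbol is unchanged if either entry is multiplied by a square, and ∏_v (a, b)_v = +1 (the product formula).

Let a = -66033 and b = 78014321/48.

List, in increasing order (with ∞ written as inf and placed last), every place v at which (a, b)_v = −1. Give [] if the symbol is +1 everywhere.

Mod squares: a ≡ -7337, b ≡ 4776387. Check v ∈ {∞, 2, 3, 7, 11, 23, 29, 31}.
v=∞: -7337 < 0 and 4776387 > 0  ⇒  (a,b)_∞ = +1.
v=23: a=23^1·(≡4), b=23^1·(≡1) mod 23; (4|23)=+1, (1|23)=+1; (−1)^{1·1·11}·(+1)^1·(+1)^1 = -1.
v=29: a=29^1·(≡14), b=29^1·(≡21) mod 29; (14|29)=-1, (21|29)=-1; (−1)^{1·1·14}·(-1)^1·(-1)^1 = +1.
v=11: a=11^1·(≡3), b=11^1·(≡4) mod 11; (3|11)=+1, (4|11)=+1; (−1)^{1·1·5}·(+1)^1·(+1)^1 = -1.
v=7: a=7^0·(≡5), b=7^3·(≡4) mod 7; (5|7)=-1, (4|7)=+1; (−1)^{0·3·3}·(-1)^3·(+1)^0 = -1.
v=3: a=3^2·(≡1), b=3^-1·(≡2) mod 3; (1|3)=+1, (2|3)=-1; (−1)^{2·-1·1}·(+1)^-1·(-1)^2 = +1.
v=2: v_2(a)=0, v_2(b)=-4; units ≡ 7, 3 (mod 8); ε·ε+αω+βω = 1·1+0·1+-4·0 ≡ 1  ⇒  (a,b)_2 = -1.
v=31: a=31^0·(≡28), b=31^1·(≡28) mod 31; (28|31)=+1, (28|31)=+1; (−1)^{0·1·15}·(+1)^1·(+1)^0 = +1.
Ram(-7337, 4776387) = {2, 7, 11, 23}; no ℚ_2-point on the conic.

[2, 7, 11, 23]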